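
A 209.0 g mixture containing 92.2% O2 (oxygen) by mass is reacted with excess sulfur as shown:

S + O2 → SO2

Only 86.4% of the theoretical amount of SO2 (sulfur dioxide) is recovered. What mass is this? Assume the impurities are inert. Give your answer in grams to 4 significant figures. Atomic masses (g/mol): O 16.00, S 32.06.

Pure O2 available = 209.0 g × 0.922 = 192.70 g.
M(O2) = 2(16.00) = 32.00 g/mol.
M(SO2) = 32.06 + 2(16.00) = 64.06 g/mol.
n(O2) = 192.70 g / 32.00 g/mol = 6.0218 mol.
From the equation the O2:SO2 mole ratio is 1:1, so n(SO2) = 6.0218 × 1/1 = 6.0218 mol.
Mass of SO2 = 6.0218 mol × 64.06 g/mol = 385.76 g.
Actual mass collected = 385.76 g × 0.864 = 333.29 g.

333.3 g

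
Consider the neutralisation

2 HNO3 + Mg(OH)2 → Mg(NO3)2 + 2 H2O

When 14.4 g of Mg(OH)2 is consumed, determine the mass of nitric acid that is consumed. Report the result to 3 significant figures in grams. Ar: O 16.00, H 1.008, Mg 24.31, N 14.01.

M(Mg(OH)2) = 24.31 + 2(16.00) + 2(1.008) = 58.326 g/mol.
M(HNO3) = 1.008 + 14.01 + 3(16.00) = 63.018 g/mol.
n(Mg(OH)2) = 14.40 g / 58.326 g/mol = 0.2469 mol.
From the equation the Mg(OH)2:HNO3 mole ratio is 1:2, so n(HNO3) = 0.2469 × 2/1 = 0.4938 mol.
Mass of HNO3 = 0.4938 mol × 63.018 g/mol = 31.12 g.

31.1 g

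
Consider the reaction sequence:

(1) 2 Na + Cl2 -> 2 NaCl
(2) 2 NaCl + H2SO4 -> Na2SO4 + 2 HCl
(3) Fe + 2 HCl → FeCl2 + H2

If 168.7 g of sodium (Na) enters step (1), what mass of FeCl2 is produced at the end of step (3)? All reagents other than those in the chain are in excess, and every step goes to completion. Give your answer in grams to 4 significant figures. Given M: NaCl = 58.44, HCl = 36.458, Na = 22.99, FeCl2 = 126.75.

465.0 g

n(Na) = 168.7 / 22.99 = 7.3380 mol.
Reaction (1): Na→NaCl ratio 2:2 ⇒ n(NaCl) = 7.3380 mol.
Reaction (2): NaCl→HCl ratio 2:2 ⇒ n(HCl) = 7.3380 mol.
Reaction (3): HCl→FeCl2 ratio 2:1 ⇒ n(FeCl2) = 3.6690 mol.
Mass of FeCl2 = 3.6690 × 126.75 = 465.04 g.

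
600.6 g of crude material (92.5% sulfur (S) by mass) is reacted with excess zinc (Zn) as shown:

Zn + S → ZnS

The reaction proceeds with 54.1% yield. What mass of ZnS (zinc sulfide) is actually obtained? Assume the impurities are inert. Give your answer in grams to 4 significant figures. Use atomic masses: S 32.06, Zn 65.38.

913.5 g

Pure S available = 600.6 g × 0.925 = 555.55 g.
M(S) = 32.06 g/mol.
M(ZnS) = 65.38 + 32.06 = 97.44 g/mol.
n(S) = 555.55 g / 32.06 g/mol = 17.329 mol.
From the equation the S:ZnS mole ratio is 1:1, so n(ZnS) = 17.329 × 1/1 = 17.329 mol.
Mass of ZnS = 17.329 mol × 97.44 g/mol = 1688.5 g.
Actual mass collected = 1688.5 g × 0.541 = 913.48 g.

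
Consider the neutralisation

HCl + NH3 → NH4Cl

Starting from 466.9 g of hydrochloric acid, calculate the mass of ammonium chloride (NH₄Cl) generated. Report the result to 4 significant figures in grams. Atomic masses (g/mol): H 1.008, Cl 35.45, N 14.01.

685.0 g

M(HCl) = 1.008 + 35.45 = 36.458 g/mol.
M(NH4Cl) = 14.01 + 4(1.008) + 35.45 = 53.492 g/mol.
n(HCl) = 466.90 g / 36.458 g/mol = 12.807 mol.
From the equation the HCl:NH4Cl mole ratio is 1:1, so n(NH4Cl) = 12.807 × 1/1 = 12.807 mol.
Mass of NH4Cl = 12.807 mol × 53.492 g/mol = 685.05 g.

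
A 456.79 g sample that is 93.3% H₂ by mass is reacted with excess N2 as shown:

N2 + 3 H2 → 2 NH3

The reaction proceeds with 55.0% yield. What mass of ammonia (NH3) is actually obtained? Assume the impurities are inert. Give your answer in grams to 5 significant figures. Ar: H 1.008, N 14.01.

1320.4 g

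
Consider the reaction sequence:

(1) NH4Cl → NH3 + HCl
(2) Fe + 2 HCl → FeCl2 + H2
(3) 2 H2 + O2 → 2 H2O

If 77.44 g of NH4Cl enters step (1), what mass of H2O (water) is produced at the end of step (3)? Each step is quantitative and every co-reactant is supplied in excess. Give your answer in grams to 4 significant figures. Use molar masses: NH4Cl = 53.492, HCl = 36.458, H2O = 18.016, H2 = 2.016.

n(NH4Cl) = 77.44 / 53.492 = 1.4477 mol.
Reaction (1): NH4Cl→HCl ratio 1:1 ⇒ n(HCl) = 1.4477 mol.
Reaction (2): HCl→H2 ratio 2:1 ⇒ n(H2) = 0.72385 mol.
Reaction (3): H2→H2O ratio 2:2 ⇒ n(H2O) = 0.72385 mol.
Mass of H2O = 0.72385 × 18.016 = 13.041 g.

13.04 g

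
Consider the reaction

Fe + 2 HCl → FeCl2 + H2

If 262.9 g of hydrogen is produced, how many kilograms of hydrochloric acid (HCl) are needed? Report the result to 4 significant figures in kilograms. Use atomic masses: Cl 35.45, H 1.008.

M(H2) = 2(1.008) = 2.016 g/mol.
M(HCl) = 1.008 + 35.45 = 36.458 g/mol.
n(H2) = 262.90 g / 2.016 g/mol = 130.41 mol.
From the equation the H2:HCl mole ratio is 1:2, so n(HCl) = 130.41 × 2/1 = 260.81 mol.
Mass of HCl = 260.81 mol × 36.458 g/mol = 9508.7 g.
Converting to kg: 9508.7 g = 9.509 kg.

9.509 kg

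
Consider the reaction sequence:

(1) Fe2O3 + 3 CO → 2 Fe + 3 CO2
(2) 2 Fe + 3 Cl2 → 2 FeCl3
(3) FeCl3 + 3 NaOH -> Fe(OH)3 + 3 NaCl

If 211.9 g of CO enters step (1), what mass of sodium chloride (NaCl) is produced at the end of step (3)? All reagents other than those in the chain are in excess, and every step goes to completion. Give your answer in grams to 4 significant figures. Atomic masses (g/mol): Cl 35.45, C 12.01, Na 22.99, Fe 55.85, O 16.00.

884.2 g

M(CO) = 12.01 + 16.00 = 28.01 g/mol.
M(NaCl) = 22.99 + 35.45 = 58.44 g/mol.
n(CO) = 211.9 / 28.01 = 7.5652 mol.
Reaction (1): CO→Fe ratio 3:2 ⇒ n(Fe) = 5.0434 mol.
Reaction (2): Fe→FeCl3 ratio 2:2 ⇒ n(FeCl3) = 5.0434 mol.
Reaction (3): FeCl3→NaCl ratio 1:3 ⇒ n(NaCl) = 15.130 mol.
Mass of NaCl = 15.130 × 58.44 = 884.22 g.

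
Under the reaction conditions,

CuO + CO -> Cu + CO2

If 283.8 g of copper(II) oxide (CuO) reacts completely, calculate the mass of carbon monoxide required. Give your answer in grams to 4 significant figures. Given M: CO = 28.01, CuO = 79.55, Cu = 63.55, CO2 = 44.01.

99.93 g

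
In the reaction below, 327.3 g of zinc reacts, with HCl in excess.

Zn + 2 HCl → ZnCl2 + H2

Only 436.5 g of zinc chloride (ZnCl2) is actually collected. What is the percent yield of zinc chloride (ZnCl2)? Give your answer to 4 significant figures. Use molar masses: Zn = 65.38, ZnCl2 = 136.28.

n(Zn) = 327.30 g / 65.38 g/mol = 5.0061 mol.
From the equation the Zn:ZnCl2 mole ratio is 1:1, so n(ZnCl2) = 5.0061 × 1/1 = 5.0061 mol.
Mass of ZnCl2 = 5.0061 mol × 136.28 g/mol = 682.23 g.
This is the theoretical yield. Percent yield = 436.5 g / 682.23 g × 100% = 63.981%.

63.98 %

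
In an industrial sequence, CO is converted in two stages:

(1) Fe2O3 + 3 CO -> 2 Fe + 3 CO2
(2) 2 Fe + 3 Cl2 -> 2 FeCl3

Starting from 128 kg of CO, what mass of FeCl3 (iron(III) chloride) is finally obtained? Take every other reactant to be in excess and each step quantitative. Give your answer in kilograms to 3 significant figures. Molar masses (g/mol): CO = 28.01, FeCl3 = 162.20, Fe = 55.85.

494 kg

128 kg = 128000 g.
n(CO) = 128000 / 28.01 = 4570 mol.
Step 1 gives a 3:2 ratio of CO to Fe, so n(Fe) = 3047 mol.
In step 2 the Fe:FeCl3 ratio is 2:2, so n(FeCl3) = 3047 mol.
Mass of FeCl3 = 3047 × 162.20 = 494100 g = 494 kg.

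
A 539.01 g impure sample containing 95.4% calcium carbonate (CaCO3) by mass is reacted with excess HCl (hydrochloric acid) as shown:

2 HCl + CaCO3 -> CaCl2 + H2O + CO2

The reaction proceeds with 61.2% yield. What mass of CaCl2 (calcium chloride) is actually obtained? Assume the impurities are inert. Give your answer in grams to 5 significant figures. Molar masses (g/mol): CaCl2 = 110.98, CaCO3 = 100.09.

348.94 g

Pure CaCO3 available = 539.01 g × 0.954 = 514.216 g.
n(CaCO3) = 514.216 g / 100.09 g/mol = 5.13753 mol.
From the equation the CaCO3:CaCl2 mole ratio is 1:1, so n(CaCl2) = 5.13753 × 1/1 = 5.13753 mol.
Mass of CaCl2 = 5.13753 mol × 110.98 g/mol = 570.163 g.
Actual mass collected = 570.163 g × 0.612 = 348.940 g.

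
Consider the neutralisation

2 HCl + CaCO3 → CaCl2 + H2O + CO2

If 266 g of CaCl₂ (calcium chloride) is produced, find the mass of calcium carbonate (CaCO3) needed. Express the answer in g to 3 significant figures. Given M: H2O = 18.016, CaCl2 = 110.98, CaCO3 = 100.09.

240 g

n(CaCl2) = 266.0 g / 110.98 g/mol = 2.397 mol.
From the equation the CaCl2:CaCO3 mole ratio is 1:1, so n(CaCO3) = 2.397 × 1/1 = 2.397 mol.
Mass of CaCO3 = 2.397 mol × 100.09 g/mol = 239.9 g.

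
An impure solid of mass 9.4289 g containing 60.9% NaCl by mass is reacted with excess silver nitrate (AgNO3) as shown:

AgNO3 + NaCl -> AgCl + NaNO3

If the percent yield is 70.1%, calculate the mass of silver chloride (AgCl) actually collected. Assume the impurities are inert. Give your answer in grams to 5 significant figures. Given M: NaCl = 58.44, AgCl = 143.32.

Pure NaCl available = 9.4289 g × 0.609 = 5.74220 g.
n(NaCl) = 5.74220 g / 58.44 g/mol = 0.0982580 mol.
From the equation the NaCl:AgCl mole ratio is 1:1, so n(AgCl) = 0.0982580 × 1/1 = 0.0982580 mol.
Mass of AgCl = 0.0982580 mol × 143.32 g/mol = 14.0823 g.
Actual mass collected = 14.0823 g × 0.701 = 9.87172 g.

9.8717 g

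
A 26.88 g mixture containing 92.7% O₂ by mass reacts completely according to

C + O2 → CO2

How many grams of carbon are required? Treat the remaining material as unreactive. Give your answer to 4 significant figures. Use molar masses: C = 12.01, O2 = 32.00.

9.352 g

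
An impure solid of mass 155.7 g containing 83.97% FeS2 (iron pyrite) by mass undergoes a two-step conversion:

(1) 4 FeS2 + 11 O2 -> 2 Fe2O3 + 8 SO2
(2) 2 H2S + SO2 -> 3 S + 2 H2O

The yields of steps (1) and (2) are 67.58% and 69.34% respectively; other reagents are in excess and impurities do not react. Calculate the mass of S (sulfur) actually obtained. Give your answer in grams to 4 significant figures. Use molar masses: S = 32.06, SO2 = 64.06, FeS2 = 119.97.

98.23 g

Pure FeS2 = 155.7 × 0.8397 = 130.74 g.
n(FeS2) = 130.74 / 119.97 = 1.0898 mol.
Step 1 (FeS2:SO2 = 4:8): theoretical n(SO2) = 2.1796 mol; at 67.58% yield, n(SO2) = 1.4730 mol.
Step 2 (SO2:S = 1:3): theoretical n(S) = 4.4189 mol, so theoretical mass = 4.4189 × 32.06 = 141.67 g.
At 69.34% yield, actual mass of S = 141.67 × 0.6934 = 98.233 g.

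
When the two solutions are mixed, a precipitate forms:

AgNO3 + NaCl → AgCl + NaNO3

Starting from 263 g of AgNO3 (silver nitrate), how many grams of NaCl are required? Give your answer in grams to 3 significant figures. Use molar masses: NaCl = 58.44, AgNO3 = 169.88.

90.5 g

n(AgNO3) = 263.0 g / 169.88 g/mol = 1.548 mol.
From the equation the AgNO3:NaCl mole ratio is 1:1, so n(NaCl) = 1.548 × 1/1 = 1.548 mol.
Mass of NaCl = 1.548 mol × 58.44 g/mol = 90.47 g.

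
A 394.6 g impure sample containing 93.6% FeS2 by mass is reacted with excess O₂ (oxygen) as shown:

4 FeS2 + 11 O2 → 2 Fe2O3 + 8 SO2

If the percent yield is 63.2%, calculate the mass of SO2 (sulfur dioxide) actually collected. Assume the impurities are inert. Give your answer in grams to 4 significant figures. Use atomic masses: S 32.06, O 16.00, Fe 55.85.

249.3 g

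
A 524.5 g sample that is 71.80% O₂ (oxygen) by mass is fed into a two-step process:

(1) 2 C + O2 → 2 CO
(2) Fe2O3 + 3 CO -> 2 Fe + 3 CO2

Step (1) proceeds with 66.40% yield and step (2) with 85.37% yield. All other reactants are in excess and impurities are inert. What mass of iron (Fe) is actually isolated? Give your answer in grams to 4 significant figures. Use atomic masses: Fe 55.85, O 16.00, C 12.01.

496.8 g

Pure O2 = 524.5 × 0.7180 = 376.59 g.
M(O2) = 2(16.00) = 32.00 g/mol.
M(Fe) = 55.85 g/mol.
n(O2) = 376.59 / 32.00 = 11.768 mol.
Step 1 (O2:CO = 1:2): theoretical n(CO) = 23.537 mol; at 66.40% yield, n(CO) = 15.629 mol.
Step 2 (CO:Fe = 3:2): theoretical n(Fe) = 10.419 mol, so theoretical mass = 10.419 × 55.85 = 581.90 g.
At 85.37% yield, actual mass of Fe = 581.90 × 0.8537 = 496.77 g.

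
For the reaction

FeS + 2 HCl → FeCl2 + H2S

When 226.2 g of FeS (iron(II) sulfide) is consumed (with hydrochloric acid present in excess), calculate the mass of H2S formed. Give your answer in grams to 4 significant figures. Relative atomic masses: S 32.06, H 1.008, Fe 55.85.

M(FeS) = 55.85 + 32.06 = 87.91 g/mol.
M(H2S) = 2(1.008) + 32.06 = 34.076 g/mol.
n(FeS) = 226.20 g / 87.91 g/mol = 2.5731 mol.
From the equation the FeS:H2S mole ratio is 1:1, so n(H2S) = 2.5731 × 1/1 = 2.5731 mol.
Mass of H2S = 2.5731 mol × 34.076 g/mol = 87.680 g.

87.68 g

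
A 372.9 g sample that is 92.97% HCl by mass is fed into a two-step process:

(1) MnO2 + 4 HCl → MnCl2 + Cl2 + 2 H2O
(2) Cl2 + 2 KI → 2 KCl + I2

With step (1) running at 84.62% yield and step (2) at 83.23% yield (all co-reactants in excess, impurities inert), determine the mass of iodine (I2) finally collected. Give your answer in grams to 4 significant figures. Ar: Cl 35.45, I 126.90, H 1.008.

Pure HCl = 372.9 × 0.9297 = 346.69 g.
M(HCl) = 1.008 + 35.45 = 36.458 g/mol.
M(I2) = 2(126.90) = 253.80 g/mol.
n(HCl) = 346.69 / 36.458 = 9.5092 mol.
Step 1 (HCl:Cl2 = 4:1): theoretical n(Cl2) = 2.3773 mol; at 84.62% yield, n(Cl2) = 2.0117 mol.
Step 2 (Cl2:I2 = 1:1): theoretical n(I2) = 2.0117 mol, so theoretical mass = 2.0117 × 253.80 = 510.56 g.
At 83.23% yield, actual mass of I2 = 510.56 × 0.8323 = 424.94 g.

424.9 g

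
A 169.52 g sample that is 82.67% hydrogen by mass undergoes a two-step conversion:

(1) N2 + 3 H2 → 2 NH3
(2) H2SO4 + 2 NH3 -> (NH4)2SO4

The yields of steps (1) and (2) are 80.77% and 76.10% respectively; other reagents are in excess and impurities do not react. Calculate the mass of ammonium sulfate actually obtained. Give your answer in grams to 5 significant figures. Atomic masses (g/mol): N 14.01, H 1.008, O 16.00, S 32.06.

1882.1 g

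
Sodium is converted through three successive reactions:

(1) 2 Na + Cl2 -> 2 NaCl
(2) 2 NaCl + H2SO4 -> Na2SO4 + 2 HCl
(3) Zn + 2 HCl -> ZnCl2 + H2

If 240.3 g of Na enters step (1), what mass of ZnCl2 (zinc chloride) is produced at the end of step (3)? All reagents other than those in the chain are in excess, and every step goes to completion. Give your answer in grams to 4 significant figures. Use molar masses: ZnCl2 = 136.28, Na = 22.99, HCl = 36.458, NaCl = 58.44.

n(Na) = 240.3 / 22.99 = 10.452 mol.
Reaction (1): Na→NaCl ratio 2:2 ⇒ n(NaCl) = 10.452 mol.
Reaction (2): NaCl→HCl ratio 2:2 ⇒ n(HCl) = 10.452 mol.
Reaction (3): HCl→ZnCl2 ratio 2:1 ⇒ n(ZnCl2) = 5.2262 mol.
Mass of ZnCl2 = 5.2262 × 136.28 = 712.22 g.

712.2 g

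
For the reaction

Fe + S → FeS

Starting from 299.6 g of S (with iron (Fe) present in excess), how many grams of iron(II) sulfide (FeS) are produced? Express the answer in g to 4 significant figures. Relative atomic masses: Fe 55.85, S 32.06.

M(S) = 32.06 g/mol.
M(FeS) = 55.85 + 32.06 = 87.91 g/mol.
n(S) = 299.60 g / 32.06 g/mol = 9.3450 mol.
From the equation the S:FeS mole ratio is 1:1, so n(FeS) = 9.3450 × 1/1 = 9.3450 mol.
Mass of FeS = 9.3450 mol × 87.91 g/mol = 821.52 g.

821.5 g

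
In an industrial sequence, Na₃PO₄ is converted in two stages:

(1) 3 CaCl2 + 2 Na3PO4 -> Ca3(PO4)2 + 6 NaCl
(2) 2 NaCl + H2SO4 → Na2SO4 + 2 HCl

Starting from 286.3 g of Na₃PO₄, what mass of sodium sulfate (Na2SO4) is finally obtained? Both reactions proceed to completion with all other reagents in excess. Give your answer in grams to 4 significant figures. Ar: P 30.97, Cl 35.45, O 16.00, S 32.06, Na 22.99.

M(Na3PO4) = 3(22.99) + 30.97 + 4(16.00) = 163.94 g/mol.
M(Na2SO4) = 2(22.99) + 32.06 + 4(16.00) = 142.04 g/mol.
n(Na3PO4) = 286.30 / 163.94 = 1.7464 mol.
Step 1 gives a 2:6 ratio of Na3PO4 to NaCl, so n(NaCl) = 5.2391 mol.
In step 2 the NaCl:Na2SO4 ratio is 2:1, so n(Na2SO4) = 2.6196 mol.
Mass of Na2SO4 = 2.6196 × 142.04 = 372.08 g.

372.1 g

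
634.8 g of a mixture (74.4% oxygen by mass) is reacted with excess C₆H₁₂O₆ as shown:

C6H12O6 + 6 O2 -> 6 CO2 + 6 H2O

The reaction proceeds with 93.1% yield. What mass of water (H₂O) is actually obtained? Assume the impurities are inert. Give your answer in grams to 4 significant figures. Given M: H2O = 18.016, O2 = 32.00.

Pure O2 available = 634.8 g × 0.744 = 472.29 g.
n(O2) = 472.29 g / 32.00 g/mol = 14.759 mol.
From the equation the O2:H2O mole ratio is 6:6, so n(H2O) = 14.759 × 6/6 = 14.759 mol.
Mass of H2O = 14.759 mol × 18.016 g/mol = 265.90 g.
Actual mass collected = 265.90 g × 0.931 = 247.55 g.

247.6 g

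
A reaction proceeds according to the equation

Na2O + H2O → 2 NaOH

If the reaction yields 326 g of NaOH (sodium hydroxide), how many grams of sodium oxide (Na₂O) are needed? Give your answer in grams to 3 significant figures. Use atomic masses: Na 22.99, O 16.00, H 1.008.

253 g

M(NaOH) = 22.99 + 16.00 + 1.008 = 39.998 g/mol.
M(Na2O) = 2(22.99) + 16.00 = 61.98 g/mol.
n(NaOH) = 326.0 g / 39.998 g/mol = 8.150 mol.
From the equation the NaOH:Na2O mole ratio is 2:1, so n(Na2O) = 8.150 × 1/2 = 4.075 mol.
Mass of Na2O = 4.075 mol × 61.98 g/mol = 252.6 g.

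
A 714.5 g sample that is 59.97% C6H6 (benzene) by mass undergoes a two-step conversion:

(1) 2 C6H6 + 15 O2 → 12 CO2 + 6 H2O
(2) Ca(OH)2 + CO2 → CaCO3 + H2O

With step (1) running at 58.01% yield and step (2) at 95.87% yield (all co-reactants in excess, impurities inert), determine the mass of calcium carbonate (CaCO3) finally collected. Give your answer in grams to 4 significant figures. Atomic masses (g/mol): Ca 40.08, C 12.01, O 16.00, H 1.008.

Pure C6H6 = 714.5 × 0.5997 = 428.49 g.
M(C6H6) = 6(12.01) + 6(1.008) = 78.108 g/mol.
M(CaCO3) = 40.08 + 12.01 + 3(16.00) = 100.09 g/mol.
n(C6H6) = 428.49 / 78.108 = 5.4858 mol.
Step 1 (C6H6:CO2 = 2:12): theoretical n(CO2) = 32.915 mol; at 58.01% yield, n(CO2) = 19.094 mol.
Step 2 (CO2:CaCO3 = 1:1): theoretical n(CaCO3) = 19.094 mol, so theoretical mass = 19.094 × 100.09 = 1911.1 g.
At 95.87% yield, actual mass of CaCO3 = 1911.1 × 0.9587 = 1832.2 g.

1832 g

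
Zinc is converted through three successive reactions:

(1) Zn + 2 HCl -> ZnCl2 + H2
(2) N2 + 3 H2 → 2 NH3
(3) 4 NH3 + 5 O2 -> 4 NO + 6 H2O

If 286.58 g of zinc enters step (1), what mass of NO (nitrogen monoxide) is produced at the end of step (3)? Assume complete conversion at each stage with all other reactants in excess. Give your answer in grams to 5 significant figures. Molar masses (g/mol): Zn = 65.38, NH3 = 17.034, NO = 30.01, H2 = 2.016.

87.695 g

n(Zn) = 286.58 / 65.38 = 4.38330 mol.
Reaction (1): Zn→H2 ratio 1:1 ⇒ n(H2) = 4.38330 mol.
Reaction (2): H2→NH3 ratio 3:2 ⇒ n(NH3) = 2.92220 mol.
Reaction (3): NH3→NO ratio 4:4 ⇒ n(NO) = 2.92220 mol.
Mass of NO = 2.92220 × 30.01 = 87.6952 g.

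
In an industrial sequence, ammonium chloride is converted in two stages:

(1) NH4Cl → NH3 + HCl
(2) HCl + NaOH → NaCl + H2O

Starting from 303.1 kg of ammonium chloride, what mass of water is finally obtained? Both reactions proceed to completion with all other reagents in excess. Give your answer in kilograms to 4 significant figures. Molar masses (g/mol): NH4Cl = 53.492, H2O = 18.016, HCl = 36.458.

102.1 kg

303.1 kg = 303100 g.
n(NH4Cl) = 303100 / 53.492 = 5666.3 mol.
Step 1 gives a 1:1 ratio of NH4Cl to HCl, so n(HCl) = 5666.3 mol.
In step 2 the HCl:H2O ratio is 1:1, so n(H2O) = 5666.3 mol.
Mass of H2O = 5666.3 × 18.016 = 102080 g = 102.1 kg.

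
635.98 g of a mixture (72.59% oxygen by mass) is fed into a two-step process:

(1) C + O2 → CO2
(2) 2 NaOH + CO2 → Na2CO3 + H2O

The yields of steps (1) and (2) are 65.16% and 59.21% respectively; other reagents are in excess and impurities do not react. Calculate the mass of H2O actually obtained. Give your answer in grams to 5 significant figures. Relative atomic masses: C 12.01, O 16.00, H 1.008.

100.28 g

Pure O2 = 635.98 × 0.7259 = 461.658 g.
M(O2) = 2(16.00) = 32.00 g/mol.
M(H2O) = 2(1.008) + 16.00 = 18.016 g/mol.
n(O2) = 461.658 / 32.00 = 14.4268 mol.
Step 1 (O2:CO2 = 1:1): theoretical n(CO2) = 14.4268 mol; at 65.16% yield, n(CO2) = 9.40051 mol.
Step 2 (CO2:H2O = 1:1): theoretical n(H2O) = 9.40051 mol, so theoretical mass = 9.40051 × 18.016 = 169.360 g.
At 59.21% yield, actual mass of H2O = 169.360 × 0.5921 = 100.278 g.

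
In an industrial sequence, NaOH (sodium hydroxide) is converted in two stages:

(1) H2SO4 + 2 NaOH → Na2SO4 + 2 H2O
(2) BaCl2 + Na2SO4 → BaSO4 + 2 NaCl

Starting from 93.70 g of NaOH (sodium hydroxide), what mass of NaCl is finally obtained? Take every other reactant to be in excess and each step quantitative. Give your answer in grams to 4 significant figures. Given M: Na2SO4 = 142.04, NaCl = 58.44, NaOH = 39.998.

136.9 g

n(NaOH) = 93.700 / 39.998 = 2.3426 mol.
Step 1 gives a 2:1 ratio of NaOH to Na2SO4, so n(Na2SO4) = 1.1713 mol.
In step 2 the Na2SO4:NaCl ratio is 1:2, so n(NaCl) = 2.3426 mol.
Mass of NaCl = 2.3426 × 58.44 = 136.90 g.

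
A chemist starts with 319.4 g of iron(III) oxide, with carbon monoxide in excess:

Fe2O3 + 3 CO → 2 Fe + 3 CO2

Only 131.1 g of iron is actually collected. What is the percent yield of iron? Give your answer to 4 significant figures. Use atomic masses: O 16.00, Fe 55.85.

58.68 %

M(Fe2O3) = 2(55.85) + 3(16.00) = 159.70 g/mol.
M(Fe) = 55.85 g/mol.
n(Fe2O3) = 319.40 g / 159.70 g/mol = 2.0000 mol.
From the equation the Fe2O3:Fe mole ratio is 1:2, so n(Fe) = 2.0000 × 2/1 = 4.0000 mol.
Mass of Fe = 4.0000 mol × 55.85 g/mol = 223.40 g.
This is the theoretical yield. Percent yield = 131.1 g / 223.40 g × 100% = 58.684%.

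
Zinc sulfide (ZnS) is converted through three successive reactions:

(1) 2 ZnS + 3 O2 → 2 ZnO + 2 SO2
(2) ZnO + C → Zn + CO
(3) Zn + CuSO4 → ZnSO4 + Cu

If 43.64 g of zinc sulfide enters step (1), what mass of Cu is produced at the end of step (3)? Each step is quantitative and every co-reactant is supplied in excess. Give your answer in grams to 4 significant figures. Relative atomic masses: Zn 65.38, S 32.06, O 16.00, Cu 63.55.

28.46 g

M(ZnS) = 65.38 + 32.06 = 97.44 g/mol.
M(Cu) = 63.55 g/mol.
n(ZnS) = 43.64 / 97.44 = 0.44787 mol.
Reaction (1): ZnS→ZnO ratio 2:2 ⇒ n(ZnO) = 0.44787 mol.
Reaction (2): ZnO→Zn ratio 1:1 ⇒ n(Zn) = 0.44787 mol.
Reaction (3): Zn→Cu ratio 1:1 ⇒ n(Cu) = 0.44787 mol.
Mass of Cu = 0.44787 × 63.55 = 28.462 g.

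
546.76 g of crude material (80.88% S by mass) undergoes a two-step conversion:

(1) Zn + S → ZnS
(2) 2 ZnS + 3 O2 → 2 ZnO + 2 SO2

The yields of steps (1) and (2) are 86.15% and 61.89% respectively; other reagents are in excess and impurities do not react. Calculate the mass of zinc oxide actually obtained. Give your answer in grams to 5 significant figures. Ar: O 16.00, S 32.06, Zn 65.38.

598.51 g

Pure S = 546.76 × 0.8088 = 442.219 g.
M(S) = 32.06 g/mol.
M(ZnO) = 65.38 + 16.00 = 81.38 g/mol.
n(S) = 442.219 / 32.06 = 13.7935 mol.
Step 1 (S:ZnS = 1:1): theoretical n(ZnS) = 13.7935 mol; at 86.15% yield, n(ZnS) = 11.8831 mol.
Step 2 (ZnS:ZnO = 2:2): theoretical n(ZnO) = 11.8831 mol, so theoretical mass = 11.8831 × 81.38 = 967.046 g.
At 61.89% yield, actual mass of ZnO = 967.046 × 0.6189 = 598.505 g.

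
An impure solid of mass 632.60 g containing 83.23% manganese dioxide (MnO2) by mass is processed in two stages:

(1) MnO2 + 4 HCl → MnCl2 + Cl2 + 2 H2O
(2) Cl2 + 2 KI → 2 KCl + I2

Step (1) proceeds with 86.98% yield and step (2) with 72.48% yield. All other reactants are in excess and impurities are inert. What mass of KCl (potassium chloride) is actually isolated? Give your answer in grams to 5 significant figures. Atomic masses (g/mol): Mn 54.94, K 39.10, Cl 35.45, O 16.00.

Pure MnO2 = 632.60 × 0.8323 = 526.513 g.
M(MnO2) = 54.94 + 2(16.00) = 86.94 g/mol.
M(KCl) = 39.10 + 35.45 = 74.55 g/mol.
n(MnO2) = 526.513 / 86.94 = 6.05605 mol.
Step 1 (MnO2:Cl2 = 1:1): theoretical n(Cl2) = 6.05605 mol; at 86.98% yield, n(Cl2) = 5.26755 mol.
Step 2 (Cl2:KCl = 1:2): theoretical n(KCl) = 10.5351 mol, so theoretical mass = 10.5351 × 74.55 = 785.392 g.
At 72.48% yield, actual mass of KCl = 785.392 × 0.7248 = 569.252 g.

569.25 g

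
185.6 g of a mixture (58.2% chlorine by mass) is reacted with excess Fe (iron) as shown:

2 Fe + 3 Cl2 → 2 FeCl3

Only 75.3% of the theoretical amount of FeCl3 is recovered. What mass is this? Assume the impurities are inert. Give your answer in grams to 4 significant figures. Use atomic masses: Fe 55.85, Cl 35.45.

Pure Cl2 available = 185.6 g × 0.582 = 108.02 g.
M(Cl2) = 2(35.45) = 70.90 g/mol.
M(FeCl3) = 55.85 + 3(35.45) = 162.20 g/mol.
n(Cl2) = 108.02 g / 70.90 g/mol = 1.5235 mol.
From the equation the Cl2:FeCl3 mole ratio is 3:2, so n(FeCl3) = 1.5235 × 2/3 = 1.0157 mol.
Mass of FeCl3 = 1.0157 mol × 162.20 g/mol = 164.75 g.
Actual mass collected = 164.75 g × 0.753 = 124.05 g.

124.1 g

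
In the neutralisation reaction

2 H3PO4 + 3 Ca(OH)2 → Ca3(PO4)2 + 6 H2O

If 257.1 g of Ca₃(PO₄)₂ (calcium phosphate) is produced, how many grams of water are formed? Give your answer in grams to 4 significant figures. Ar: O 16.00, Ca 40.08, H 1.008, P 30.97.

M(Ca3(PO4)2) = 3(40.08) + 2(30.97) + 8(16.00) = 310.18 g/mol.
M(H2O) = 2(1.008) + 16.00 = 18.016 g/mol.
n(Ca3(PO4)2) = 257.10 g / 310.18 g/mol = 0.82887 mol.
From the equation the Ca3(PO4)2:H2O mole ratio is 1:6, so n(H2O) = 0.82887 × 6/1 = 4.9732 mol.
Mass of H2O = 4.9732 mol × 18.016 g/mol = 89.598 g.

89.60 g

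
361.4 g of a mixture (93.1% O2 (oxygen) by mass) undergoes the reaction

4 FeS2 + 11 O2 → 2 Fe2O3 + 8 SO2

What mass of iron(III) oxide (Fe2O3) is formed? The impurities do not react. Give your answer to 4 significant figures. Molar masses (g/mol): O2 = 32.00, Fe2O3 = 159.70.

305.3 g

Mass of pure O2 = 361.4 g × 0.931 = 336.46 g.
n(O2) = 336.46 g / 32.00 g/mol = 10.514 mol.
From the equation the O2:Fe2O3 mole ratio is 11:2, so n(Fe2O3) = 10.514 × 2/11 = 1.9117 mol.
Mass of Fe2O3 = 1.9117 mol × 159.70 g/mol = 305.30 g.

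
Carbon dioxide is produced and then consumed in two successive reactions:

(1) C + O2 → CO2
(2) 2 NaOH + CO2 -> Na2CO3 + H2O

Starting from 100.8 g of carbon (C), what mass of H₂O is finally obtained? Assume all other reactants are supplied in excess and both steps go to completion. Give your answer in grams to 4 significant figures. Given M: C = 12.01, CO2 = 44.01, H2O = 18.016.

151.2 g

n(C) = 100.80 / 12.01 = 8.3930 mol.
Step 1 gives a 1:1 ratio of C to CO2, so n(CO2) = 8.3930 mol.
In step 2 the CO2:H2O ratio is 1:1, so n(H2O) = 8.3930 mol.
Mass of H2O = 8.3930 × 18.016 = 151.21 g.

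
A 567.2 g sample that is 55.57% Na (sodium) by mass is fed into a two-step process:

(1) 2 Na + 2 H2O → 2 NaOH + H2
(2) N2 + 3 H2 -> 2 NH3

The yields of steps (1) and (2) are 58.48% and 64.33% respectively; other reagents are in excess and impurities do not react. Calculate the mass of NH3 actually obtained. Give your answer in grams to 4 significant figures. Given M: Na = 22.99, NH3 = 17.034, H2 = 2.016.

Pure Na = 567.2 × 0.5557 = 315.19 g.
n(Na) = 315.19 / 22.99 = 13.710 mol.
Step 1 (Na:H2 = 2:1): theoretical n(H2) = 6.8550 mol; at 58.48% yield, n(H2) = 4.0088 mol.
Step 2 (H2:NH3 = 3:2): theoretical n(NH3) = 2.6725 mol, so theoretical mass = 2.6725 × 17.034 = 45.524 g.
At 64.33% yield, actual mass of NH3 = 45.524 × 0.6433 = 29.286 g.

29.29 g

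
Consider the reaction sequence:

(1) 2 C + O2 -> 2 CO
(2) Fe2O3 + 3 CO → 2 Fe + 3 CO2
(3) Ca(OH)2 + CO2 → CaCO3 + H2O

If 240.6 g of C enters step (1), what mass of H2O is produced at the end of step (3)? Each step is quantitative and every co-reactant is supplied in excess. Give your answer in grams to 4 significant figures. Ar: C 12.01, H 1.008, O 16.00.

360.9 g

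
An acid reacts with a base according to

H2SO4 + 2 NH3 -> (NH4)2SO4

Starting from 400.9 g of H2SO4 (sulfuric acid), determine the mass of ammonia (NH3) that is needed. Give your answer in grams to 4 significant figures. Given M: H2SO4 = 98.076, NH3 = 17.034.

139.3 g

n(H2SO4) = 400.90 g / 98.076 g/mol = 4.0876 mol.
From the equation the H2SO4:NH3 mole ratio is 1:2, so n(NH3) = 4.0876 × 2/1 = 8.1753 mol.
Mass of NH3 = 8.1753 mol × 17.034 g/mol = 139.26 g.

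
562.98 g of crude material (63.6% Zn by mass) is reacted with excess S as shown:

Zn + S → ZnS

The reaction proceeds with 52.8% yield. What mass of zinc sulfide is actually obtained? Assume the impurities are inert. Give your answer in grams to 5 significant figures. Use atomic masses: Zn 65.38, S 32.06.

Pure Zn available = 562.98 g × 0.636 = 358.055 g.
M(Zn) = 65.38 g/mol.
M(ZnS) = 65.38 + 32.06 = 97.44 g/mol.
n(Zn) = 358.055 g / 65.38 g/mol = 5.47653 mol.
From the equation the Zn:ZnS mole ratio is 1:1, so n(ZnS) = 5.47653 × 1/1 = 5.47653 mol.
Mass of ZnS = 5.47653 mol × 97.44 g/mol = 533.633 g.
Actual mass collected = 533.633 g × 0.528 = 281.758 g.

281.76 g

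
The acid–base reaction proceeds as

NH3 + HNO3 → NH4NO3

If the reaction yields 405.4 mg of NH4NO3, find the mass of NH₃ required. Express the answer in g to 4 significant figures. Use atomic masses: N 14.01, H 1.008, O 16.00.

0.08626 g

M(NH4NO3) = 2(14.01) + 4(1.008) + 3(16.00) = 80.052 g/mol.
M(NH3) = 14.01 + 3(1.008) = 17.034 g/mol.
Convert: 405.4 mg = 0.40540 g.
n(NH4NO3) = 0.40540 g / 80.052 g/mol = 0.0050642 mol.
From the equation the NH4NO3:NH3 mole ratio is 1:1, so n(NH3) = 0.0050642 × 1/1 = 0.0050642 mol.
Mass of NH3 = 0.0050642 mol × 17.034 g/mol = 0.086264 g.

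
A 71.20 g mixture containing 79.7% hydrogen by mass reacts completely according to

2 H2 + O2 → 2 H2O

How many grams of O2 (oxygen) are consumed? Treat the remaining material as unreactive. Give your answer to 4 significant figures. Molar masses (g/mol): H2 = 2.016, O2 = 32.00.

Mass of pure H2 = 71.20 g × 0.797 = 56.746 g.
n(H2) = 56.746 g / 2.016 g/mol = 28.148 mol.
From the equation the H2:O2 mole ratio is 2:1, so n(O2) = 28.148 × 1/2 = 14.074 mol.
Mass of O2 = 14.074 mol × 32.00 g/mol = 450.37 g.

450.4 g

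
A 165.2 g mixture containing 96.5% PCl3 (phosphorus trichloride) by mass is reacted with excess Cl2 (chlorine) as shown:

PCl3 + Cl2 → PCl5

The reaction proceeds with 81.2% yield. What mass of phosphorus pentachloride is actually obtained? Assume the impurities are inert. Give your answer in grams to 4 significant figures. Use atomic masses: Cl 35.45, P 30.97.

Pure PCl3 available = 165.2 g × 0.965 = 159.42 g.
M(PCl3) = 30.97 + 3(35.45) = 137.32 g/mol.
M(PCl5) = 30.97 + 5(35.45) = 208.22 g/mol.
n(PCl3) = 159.42 g / 137.32 g/mol = 1.1609 mol.
From the equation the PCl3:PCl5 mole ratio is 1:1, so n(PCl5) = 1.1609 × 1/1 = 1.1609 mol.
Mass of PCl5 = 1.1609 mol × 208.22 g/mol = 241.73 g.
Actual mass collected = 241.73 g × 0.812 = 196.28 g.

196.3 g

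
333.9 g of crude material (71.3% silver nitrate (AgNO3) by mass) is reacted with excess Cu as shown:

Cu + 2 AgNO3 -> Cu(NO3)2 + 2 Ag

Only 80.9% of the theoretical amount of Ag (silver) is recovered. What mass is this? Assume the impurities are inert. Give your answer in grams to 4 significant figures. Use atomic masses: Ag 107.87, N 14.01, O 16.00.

122.3 g

Pure AgNO3 available = 333.9 g × 0.713 = 238.07 g.
M(AgNO3) = 107.87 + 14.01 + 3(16.00) = 169.88 g/mol.
M(Ag) = 107.87 g/mol.
n(AgNO3) = 238.07 g / 169.88 g/mol = 1.4014 mol.
From the equation the AgNO3:Ag mole ratio is 2:2, so n(Ag) = 1.4014 × 2/2 = 1.4014 mol.
Mass of Ag = 1.4014 mol × 107.87 g/mol = 151.17 g.
Actual mass collected = 151.17 g × 0.809 = 122.30 g.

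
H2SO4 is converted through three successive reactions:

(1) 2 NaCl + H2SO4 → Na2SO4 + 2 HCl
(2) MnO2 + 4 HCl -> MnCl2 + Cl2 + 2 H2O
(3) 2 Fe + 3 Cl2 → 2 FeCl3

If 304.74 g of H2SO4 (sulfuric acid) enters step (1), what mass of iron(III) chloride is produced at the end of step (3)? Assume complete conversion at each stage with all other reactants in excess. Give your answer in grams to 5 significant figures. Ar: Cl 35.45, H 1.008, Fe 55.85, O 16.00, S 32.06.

167.99 g

M(H2SO4) = 2(1.008) + 32.06 + 4(16.00) = 98.076 g/mol.
M(FeCl3) = 55.85 + 3(35.45) = 162.20 g/mol.
n(H2SO4) = 304.74 / 98.076 = 3.10718 mol.
Reaction (1): H2SO4→HCl ratio 1:2 ⇒ n(HCl) = 6.21436 mol.
Reaction (2): HCl→Cl2 ratio 4:1 ⇒ n(Cl2) = 1.55359 mol.
Reaction (3): Cl2→FeCl3 ratio 3:2 ⇒ n(FeCl3) = 1.03573 mol.
Mass of FeCl3 = 1.03573 × 162.20 = 167.995 g.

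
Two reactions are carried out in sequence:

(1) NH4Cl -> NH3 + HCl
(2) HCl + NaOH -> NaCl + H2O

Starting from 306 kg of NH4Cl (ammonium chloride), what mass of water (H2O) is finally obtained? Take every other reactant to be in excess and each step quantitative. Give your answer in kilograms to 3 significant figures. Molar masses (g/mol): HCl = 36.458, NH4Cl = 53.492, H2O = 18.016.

306 kg = 306000 g.
n(NH4Cl) = 306000 / 53.492 = 5720 mol.
Step 1 gives a 1:1 ratio of NH4Cl to HCl, so n(HCl) = 5720 mol.
In step 2 the HCl:H2O ratio is 1:1, so n(H2O) = 5720 mol.
Mass of H2O = 5720 × 18.016 = 103100 g = 103 kg.

103 kg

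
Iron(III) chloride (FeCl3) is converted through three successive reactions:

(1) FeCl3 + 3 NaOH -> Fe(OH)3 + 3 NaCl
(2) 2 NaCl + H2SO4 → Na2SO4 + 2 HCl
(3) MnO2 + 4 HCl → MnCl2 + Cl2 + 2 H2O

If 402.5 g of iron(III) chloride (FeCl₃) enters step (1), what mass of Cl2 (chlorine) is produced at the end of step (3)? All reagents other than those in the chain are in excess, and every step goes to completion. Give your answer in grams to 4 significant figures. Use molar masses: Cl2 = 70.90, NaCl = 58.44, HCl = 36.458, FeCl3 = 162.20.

132.0 g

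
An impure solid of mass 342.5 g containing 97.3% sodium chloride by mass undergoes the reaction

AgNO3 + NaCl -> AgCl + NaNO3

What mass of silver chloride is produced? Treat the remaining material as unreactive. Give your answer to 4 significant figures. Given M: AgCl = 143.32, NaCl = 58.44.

817.3 g

Mass of pure NaCl = 342.5 g × 0.973 = 333.25 g.
n(NaCl) = 333.25 g / 58.44 g/mol = 5.7025 mol.
From the equation the NaCl:AgCl mole ratio is 1:1, so n(AgCl) = 5.7025 × 1/1 = 5.7025 mol.
Mass of AgCl = 5.7025 mol × 143.32 g/mol = 817.28 g.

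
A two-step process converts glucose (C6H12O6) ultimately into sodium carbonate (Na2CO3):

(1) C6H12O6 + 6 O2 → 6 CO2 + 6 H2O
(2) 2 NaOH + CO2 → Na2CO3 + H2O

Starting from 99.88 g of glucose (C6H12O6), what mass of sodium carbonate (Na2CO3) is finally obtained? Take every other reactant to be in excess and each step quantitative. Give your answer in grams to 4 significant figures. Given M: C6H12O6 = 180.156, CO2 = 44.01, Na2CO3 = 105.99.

352.6 g

n(C6H12O6) = 99.880 / 180.156 = 0.55441 mol.
Step 1 gives a 1:6 ratio of C6H12O6 to CO2, so n(CO2) = 3.3265 mol.
In step 2 the CO2:Na2CO3 ratio is 1:1, so n(Na2CO3) = 3.3265 mol.
Mass of Na2CO3 = 3.3265 × 105.99 = 352.57 g.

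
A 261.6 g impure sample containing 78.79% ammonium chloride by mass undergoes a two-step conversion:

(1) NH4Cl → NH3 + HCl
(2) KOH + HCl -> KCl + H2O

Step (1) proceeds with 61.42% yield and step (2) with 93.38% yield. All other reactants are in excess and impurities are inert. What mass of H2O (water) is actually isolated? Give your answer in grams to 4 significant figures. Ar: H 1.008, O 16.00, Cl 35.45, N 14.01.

39.81 g

Pure NH4Cl = 261.6 × 0.7879 = 206.11 g.
M(NH4Cl) = 14.01 + 4(1.008) + 35.45 = 53.492 g/mol.
M(H2O) = 2(1.008) + 16.00 = 18.016 g/mol.
n(NH4Cl) = 206.11 / 53.492 = 3.8532 mol.
Step 1 (NH4Cl:HCl = 1:1): theoretical n(HCl) = 3.8532 mol; at 61.42% yield, n(HCl) = 2.3666 mol.
Step 2 (HCl:H2O = 1:1): theoretical n(H2O) = 2.3666 mol, so theoretical mass = 2.3666 × 18.016 = 42.637 g.
At 93.38% yield, actual mass of H2O = 42.637 × 0.9338 = 39.815 g.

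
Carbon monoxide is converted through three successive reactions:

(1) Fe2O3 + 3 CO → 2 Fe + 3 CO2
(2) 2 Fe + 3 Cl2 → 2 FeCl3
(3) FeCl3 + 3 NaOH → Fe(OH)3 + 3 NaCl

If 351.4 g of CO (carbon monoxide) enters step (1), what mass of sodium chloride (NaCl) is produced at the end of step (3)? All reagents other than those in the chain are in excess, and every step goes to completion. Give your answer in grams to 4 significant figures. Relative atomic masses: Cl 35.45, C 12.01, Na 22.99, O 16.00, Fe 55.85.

1466 g

M(CO) = 12.01 + 16.00 = 28.01 g/mol.
M(NaCl) = 22.99 + 35.45 = 58.44 g/mol.
n(CO) = 351.4 / 28.01 = 12.546 mol.
Reaction (1): CO→Fe ratio 3:2 ⇒ n(Fe) = 8.3637 mol.
Reaction (2): Fe→FeCl3 ratio 2:2 ⇒ n(FeCl3) = 8.3637 mol.
Reaction (3): FeCl3→NaCl ratio 1:3 ⇒ n(NaCl) = 25.091 mol.
Mass of NaCl = 25.091 × 58.44 = 1466.3 g.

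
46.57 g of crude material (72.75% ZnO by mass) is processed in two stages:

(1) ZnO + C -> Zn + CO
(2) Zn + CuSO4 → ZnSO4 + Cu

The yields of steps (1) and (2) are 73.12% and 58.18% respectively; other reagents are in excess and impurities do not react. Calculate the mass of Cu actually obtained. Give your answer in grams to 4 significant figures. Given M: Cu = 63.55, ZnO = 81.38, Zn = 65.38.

Pure ZnO = 46.57 × 0.7275 = 33.880 g.
n(ZnO) = 33.880 / 81.38 = 0.41631 mol.
Step 1 (ZnO:Zn = 1:1): theoretical n(Zn) = 0.41631 mol; at 73.12% yield, n(Zn) = 0.30441 mol.
Step 2 (Zn:Cu = 1:1): theoretical n(Cu) = 0.30441 mol, so theoretical mass = 0.30441 × 63.55 = 19.345 g.
At 58.18% yield, actual mass of Cu = 19.345 × 0.5818 = 11.255 g.

11.26 g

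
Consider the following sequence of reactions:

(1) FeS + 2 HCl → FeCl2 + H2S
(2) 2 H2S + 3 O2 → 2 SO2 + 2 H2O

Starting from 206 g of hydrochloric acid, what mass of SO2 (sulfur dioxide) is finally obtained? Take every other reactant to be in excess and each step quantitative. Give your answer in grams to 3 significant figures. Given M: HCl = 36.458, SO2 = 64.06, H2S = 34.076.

181 g

n(HCl) = 206.0 / 36.458 = 5.650 mol.
Step 1 gives a 2:1 ratio of HCl to H2S, so n(H2S) = 2.825 mol.
In step 2 the H2S:SO2 ratio is 2:2, so n(SO2) = 2.825 mol.
Mass of SO2 = 2.825 × 64.06 = 181.0 g.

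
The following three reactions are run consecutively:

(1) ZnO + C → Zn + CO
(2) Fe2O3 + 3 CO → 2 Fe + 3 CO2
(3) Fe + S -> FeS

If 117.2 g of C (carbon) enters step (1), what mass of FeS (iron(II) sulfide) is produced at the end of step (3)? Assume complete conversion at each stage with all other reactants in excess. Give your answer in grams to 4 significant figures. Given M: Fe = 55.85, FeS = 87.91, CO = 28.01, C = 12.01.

n(C) = 117.2 / 12.01 = 9.7585 mol.
Reaction (1): C→CO ratio 1:1 ⇒ n(CO) = 9.7585 mol.
Reaction (2): CO→Fe ratio 3:2 ⇒ n(Fe) = 6.5057 mol.
Reaction (3): Fe→FeS ratio 1:1 ⇒ n(FeS) = 6.5057 mol.
Mass of FeS = 6.5057 × 87.91 = 571.92 g.

571.9 g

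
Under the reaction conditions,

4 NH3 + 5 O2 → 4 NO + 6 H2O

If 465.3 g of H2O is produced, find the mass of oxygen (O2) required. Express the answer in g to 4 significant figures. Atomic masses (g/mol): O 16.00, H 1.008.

M(H2O) = 2(1.008) + 16.00 = 18.016 g/mol.
M(O2) = 2(16.00) = 32.00 g/mol.
n(H2O) = 465.30 g / 18.016 g/mol = 25.827 mol.
From the equation the H2O:O2 mole ratio is 6:5, so n(O2) = 25.827 × 5/6 = 21.523 mol.
Mass of O2 = 21.523 mol × 32.00 g/mol = 688.72 g.

688.7 g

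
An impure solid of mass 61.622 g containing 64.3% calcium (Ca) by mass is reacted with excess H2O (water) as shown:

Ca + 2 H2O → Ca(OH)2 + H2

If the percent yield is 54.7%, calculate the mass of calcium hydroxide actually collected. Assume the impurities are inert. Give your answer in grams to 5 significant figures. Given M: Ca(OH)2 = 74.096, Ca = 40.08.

40.068 g

Pure Ca available = 61.622 g × 0.643 = 39.6229 g.
n(Ca) = 39.6229 g / 40.08 g/mol = 0.988596 mol.
From the equation the Ca:Ca(OH)2 mole ratio is 1:1, so n(Ca(OH)2) = 0.988596 × 1/1 = 0.988596 mol.
Mass of Ca(OH)2 = 0.988596 mol × 74.096 g/mol = 73.2510 g.
Actual mass collected = 73.2510 g × 0.547 = 40.0683 g.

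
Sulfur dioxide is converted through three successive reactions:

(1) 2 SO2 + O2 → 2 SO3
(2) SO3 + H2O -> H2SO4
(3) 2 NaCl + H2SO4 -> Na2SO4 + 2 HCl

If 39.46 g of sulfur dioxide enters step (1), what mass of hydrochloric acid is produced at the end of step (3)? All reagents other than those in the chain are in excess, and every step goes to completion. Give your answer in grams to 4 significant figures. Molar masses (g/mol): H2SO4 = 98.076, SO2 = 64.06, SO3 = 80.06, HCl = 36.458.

44.92 g

n(SO2) = 39.46 / 64.06 = 0.61599 mol.
Reaction (1): SO2→SO3 ratio 2:2 ⇒ n(SO3) = 0.61599 mol.
Reaction (2): SO3→H2SO4 ratio 1:1 ⇒ n(H2SO4) = 0.61599 mol.
Reaction (3): H2SO4→HCl ratio 1:2 ⇒ n(HCl) = 1.2320 mol.
Mass of HCl = 1.2320 × 36.458 = 44.915 g.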